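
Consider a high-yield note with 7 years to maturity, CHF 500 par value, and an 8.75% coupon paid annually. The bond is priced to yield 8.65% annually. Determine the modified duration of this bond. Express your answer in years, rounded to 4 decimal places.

5.0839 years

Periodic yield y = 0.0865. First find Macaulay duration:
  t   CF        PV=CF/(1+0.0865)^t    t·PV
  1        43.75        40.2669        40.2669
  2        43.75        37.0611        74.1222
  3        43.75        34.1106       102.3317
  4        43.75        31.3949       125.5796
  5        43.75        28.8954       144.4772
  6        43.75        26.5950       159.5699
  7       543.75       304.2224     2,129.5566
  Σ                    502.5463     2,775.9042
P = 502.5463; Macaulay duration = 2,775.9042 / 502.5463 = 5.52368 years.
Modified duration = D_Mac / (1 + y) = 5.52368 / 1.0865 = 5.08392 years.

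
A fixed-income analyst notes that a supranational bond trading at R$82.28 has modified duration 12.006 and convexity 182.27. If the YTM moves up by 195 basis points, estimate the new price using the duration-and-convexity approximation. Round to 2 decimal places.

Duration effect: -D_mod·Δy = -12.006 × (+0.0195) = -0.234117
Convexity effect: ½·C·(Δy)² = 0.5 × 182.27 × (0.0195)² = +0.03465408375
ΔP/P ≈ -0.234117 + 0.03465408375 = -0.19946291625
New price ≈ 82.28 × (1 - 0.19946291625) = 65.86819125095.

R$65.87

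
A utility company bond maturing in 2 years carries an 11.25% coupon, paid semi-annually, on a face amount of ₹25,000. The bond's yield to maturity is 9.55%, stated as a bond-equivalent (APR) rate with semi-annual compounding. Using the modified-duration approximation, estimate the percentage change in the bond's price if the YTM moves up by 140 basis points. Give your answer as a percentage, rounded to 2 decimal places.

Periodic yield y = 0.04775. Modified duration first:
  t   CF        PV=CF/(1+0.04775)^t    t·PV
  1     1,406.25     1,342.1618     1,342.1618
  2     1,406.25     1,280.9943     2,561.9886
  3     1,406.25     1,222.6145     3,667.8434
  4    26,406.25    21,911.6990    87,646.7958
  Σ                 25,757.4695    95,218.7896
P = 25,757.4695; D_Mac = 3.69674 half-year periods = 1.84837 yrs; D_mod = 1.84837/(1+0.04775) = 1.76413 yrs.
ΔP/P ≈ -D_mod · Δy = -1.76413 × (+0.014) = -0.024698 = -2.4698%.

-2.47%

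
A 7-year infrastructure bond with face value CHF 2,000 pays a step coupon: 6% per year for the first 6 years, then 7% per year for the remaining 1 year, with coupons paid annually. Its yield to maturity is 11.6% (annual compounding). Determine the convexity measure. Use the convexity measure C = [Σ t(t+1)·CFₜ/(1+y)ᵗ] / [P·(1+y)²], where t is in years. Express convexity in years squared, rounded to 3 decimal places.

With y = 0.116:
  t   CF        PV=CF/(1+0.116)^t    t·PV        t(t+1)·PV
  1       120.00       107.5269       107.5269         215.0538
  2       120.00        96.3503       192.7005         578.1015
  3       120.00        86.3354       259.0061       1,036.0242
  4       120.00        77.3614       309.4457       1,547.2285
  5       120.00        69.3203       346.6014       2,079.6082
  6       120.00        62.1149       372.6896       2,608.8275
  7     2,140.00       992.5775     6,948.0423      55,584.3381
  Σ                  1,491.5866     8,536.0124      63,649.1818
P = 1,491.5866.
Convexity = Σ t(t+1)·PV / [P·(1+y)²] = 63,649.1818 / (1,491.5866 × 1.245456) = 34.26226.

34.262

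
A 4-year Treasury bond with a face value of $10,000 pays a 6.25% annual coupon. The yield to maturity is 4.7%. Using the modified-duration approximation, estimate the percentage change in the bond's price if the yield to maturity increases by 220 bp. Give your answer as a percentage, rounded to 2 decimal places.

Periodic yield y = 0.047. Modified duration first:
  t   CF        PV=CF/(1+0.047)^t    t·PV
  1       625.00       596.9436       596.9436
  2       625.00       570.1468     1,140.2935
  3       625.00       544.5528     1,633.6583
  4    10,625.00     8,841.8310    35,367.3242
  Σ                 10,553.4742    38,738.2197
P = 10,553.4742; D_Mac = 3.67066 yrs; D_mod = 3.67066/(1+0.047) = 3.50588 yrs.
ΔP/P ≈ -D_mod · Δy = -3.50588 × (+0.022) = -0.077129 = -7.7129%.

-7.71%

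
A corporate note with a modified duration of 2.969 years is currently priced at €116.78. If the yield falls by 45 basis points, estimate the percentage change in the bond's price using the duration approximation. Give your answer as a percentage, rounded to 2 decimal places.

Duration approximation: ΔP/P ≈ -D_mod · Δy = -2.969 × (-0.0045) = +0.0133605.
As a percentage: +1.33605%.

+1.34%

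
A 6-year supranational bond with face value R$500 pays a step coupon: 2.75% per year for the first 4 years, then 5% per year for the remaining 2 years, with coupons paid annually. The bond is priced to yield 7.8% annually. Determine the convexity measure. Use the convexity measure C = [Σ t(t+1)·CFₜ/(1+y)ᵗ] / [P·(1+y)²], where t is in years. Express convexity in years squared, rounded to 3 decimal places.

32.471

With y = 0.078:
  t   CF        PV=CF/(1+0.078)^t    t·PV        t(t+1)·PV
  1        13.75        12.7551        12.7551          25.5102
  2        13.75        11.8322        23.6644          70.9931
  3        13.75        10.9761        32.9282         131.7127
  4        13.75        10.1819        40.7275         203.6375
  5        25.00        17.1730        85.8650         515.1900
  6       525.00       334.5390     2,007.2339      14,050.6375
  Σ                    397.4572     2,203.1741      14,997.6810
P = 397.4572.
Convexity = Σ t(t+1)·PV / [P·(1+y)²] = 14,997.6810 / (397.4572 × 1.162084) = 32.47104.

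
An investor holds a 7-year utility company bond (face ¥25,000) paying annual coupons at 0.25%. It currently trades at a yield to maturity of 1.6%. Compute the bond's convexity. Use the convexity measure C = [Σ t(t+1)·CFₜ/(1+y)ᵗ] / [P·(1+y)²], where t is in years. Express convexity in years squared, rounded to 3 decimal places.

53.681

With y = 0.016:
  t   CF        PV=CF/(1+0.016)^t    t·PV        t(t+1)·PV
  1        62.50        61.5157        61.5157         123.0315
  2        62.50        60.5470       121.0940         363.2820
  3        62.50        59.5935       178.7805         715.1220
  4        62.50        58.6550       234.6201       1,173.1004
  5        62.50        57.7313       288.6566       1,731.9396
  6        62.50        56.8222       340.9330       2,386.5309
  7    25,062.50    22,426.8581   156,988.0064   1,255,904.0511
  Σ                 22,781.7228   158,213.6063   1,262,397.0575
P = 22,781.7228.
Convexity = Σ t(t+1)·PV / [P·(1+y)²] = 1,262,397.0575 / (22,781.7228 × 1.032256) = 53.68117.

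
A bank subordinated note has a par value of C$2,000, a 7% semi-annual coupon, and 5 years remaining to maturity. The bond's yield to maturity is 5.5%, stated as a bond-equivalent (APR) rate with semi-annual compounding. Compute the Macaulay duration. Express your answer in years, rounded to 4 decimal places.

4.3293 years

Periodic yield y = 0.0275. Discount each cash flow and weight by its period:
  t   CF        PV=CF/(1+0.0275)^t    t·PV
  1        70.00        68.1265        68.1265
  2        70.00        66.3032       132.6064
  3        70.00        64.5286       193.5859
  4        70.00        62.8016       251.2064
  5        70.00        61.1208       305.6039
  6        70.00        59.4849       356.9097
  7        70.00        57.8929       405.2502
  8        70.00        56.3434       450.7476
  9        70.00        54.8355       493.5192
  10    2,070.00     1,578.1637    15,781.6366
  Σ                  2,129.6011    18,439.1924
Price P = Σ PV = 2,129.6011.
Macaulay duration = Σ(t·PV) / P = 18,439.1924 / 2,129.6011 = 8.65852 half-year periods.
In years: 8.65852 / 2 = 4.32926 years.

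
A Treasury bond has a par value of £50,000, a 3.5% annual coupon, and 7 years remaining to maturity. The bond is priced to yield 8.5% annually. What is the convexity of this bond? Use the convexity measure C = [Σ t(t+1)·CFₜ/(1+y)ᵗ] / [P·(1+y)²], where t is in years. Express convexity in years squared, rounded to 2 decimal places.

40.44

With y = 0.085:
  t   CF        PV=CF/(1+0.085)^t    t·PV        t(t+1)·PV
  1     1,750.00     1,612.9032     1,612.9032       3,225.8065
  2     1,750.00     1,486.5468     2,973.0935       8,919.2805
  3     1,750.00     1,370.0892     4,110.2675      16,441.0701
  4     1,750.00     1,262.7550     5,051.0200      25,255.0999
  5     1,750.00     1,163.8295     5,819.1475      34,914.8847
  6     1,750.00     1,072.6539     6,435.9235      45,051.4642
  7    51,750.00    29,234.9387   204,644.5706   1,637,156.5645
  Σ                 37,203.7162   230,646.9257   1,770,964.1704
P = 37,203.7162.
Convexity = Σ t(t+1)·PV / [P·(1+y)²] = 1,770,964.1704 / (37,203.7162 × 1.177225) = 40.43561.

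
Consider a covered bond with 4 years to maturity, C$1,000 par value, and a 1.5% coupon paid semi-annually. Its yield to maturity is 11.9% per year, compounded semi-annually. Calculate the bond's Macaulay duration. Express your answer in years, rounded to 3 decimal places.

3.869 years

Periodic yield y = 0.0595. Discount each cash flow and weight by its period:
  t   CF        PV=CF/(1+0.0595)^t    t·PV
  1         7.50         7.0788         7.0788
  2         7.50         6.6813        13.3625
  3         7.50         6.3061        18.9182
  4         7.50         5.9519        23.8077
  5         7.50         5.6177        28.0884
  6         7.50         5.3022        31.8132
  7         7.50         5.0044        35.0310
  8     1,007.50       634.5084     5,076.0671
  Σ                    676.4508     5,234.1669
Price P = Σ PV = 676.4508.
Macaulay duration = Σ(t·PV) / P = 5,234.1669 / 676.4508 = 7.73769 half-year periods.
In years: 7.73769 / 2 = 3.86885 years.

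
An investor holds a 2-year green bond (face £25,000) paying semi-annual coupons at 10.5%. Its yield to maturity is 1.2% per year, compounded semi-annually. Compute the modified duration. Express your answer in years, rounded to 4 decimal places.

1.8571 years

Periodic yield y = 0.006. First find Macaulay duration:
  t   CF        PV=CF/(1+0.006)^t    t·PV
  1     1,312.50     1,304.6720     1,304.6720
  2     1,312.50     1,296.8906     2,593.7812
  3     1,312.50     1,289.1557     3,867.4671
  4    26,312.50    25,690.3600   102,761.4400
  Σ                 29,581.0783   110,527.3603
P = 29,581.0783; Macaulay duration = 110,527.3603 / 29,581.0783 = 3.73642 half-year periods = 1.86821 years.
Modified duration = D_Mac / (1 + y) = 1.86821 / 1.006 = 1.85707 years.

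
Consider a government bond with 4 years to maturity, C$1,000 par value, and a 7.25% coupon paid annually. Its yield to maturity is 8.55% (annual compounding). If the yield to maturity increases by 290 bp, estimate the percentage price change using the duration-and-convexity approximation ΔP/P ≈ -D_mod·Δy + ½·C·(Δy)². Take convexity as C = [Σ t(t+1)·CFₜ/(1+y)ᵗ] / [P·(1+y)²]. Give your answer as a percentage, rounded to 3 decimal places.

With y = 0.0855:
  t   CF        PV=CF/(1+0.0855)^t    t·PV        t(t+1)·PV
  1        72.50        66.7895        66.7895         133.5790
  2        72.50        61.5288       123.0576         369.1727
  3        72.50        56.6824       170.0473         680.1893
  4     1,072.50       772.4635     3,089.8542      15,449.2708
  Σ                    957.4643     3,449.7485      16,632.2118
P = 957.4643; D_Mac = 3.60301 yrs; D_mod = 3.31921 yrs; C = 14.74239.
Duration effect: -3.31921 × (+0.029) = -0.096257
Convexity effect: 0.5 × 14.74239 × (0.029)² = +0.0061992
ΔP/P ≈ -0.096257 + 0.0061992 = -0.090058 = -9.0058%.

-9.006%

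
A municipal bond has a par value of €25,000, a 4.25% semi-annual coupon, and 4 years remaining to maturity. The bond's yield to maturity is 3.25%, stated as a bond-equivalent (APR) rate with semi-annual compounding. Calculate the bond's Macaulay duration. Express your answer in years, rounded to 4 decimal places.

3.7266 years

Periodic yield y = 0.01625. Discount each cash flow and weight by its period:
  t   CF        PV=CF/(1+0.01625)^t    t·PV
  1       531.25       522.7552       522.7552
  2       531.25       514.3963     1,028.7926
  3       531.25       506.1710     1,518.5130
  4       531.25       498.0773     1,992.3090
  5       531.25       490.1129     2,450.5646
  6       531.25       482.2759     2,893.6556
  7       531.25       474.5643     3,321.9499
  8    25,531.25    22,442.3127   179,538.5016
  Σ                 25,930.6656   193,267.0415
Price P = Σ PV = 25,930.6656.
Macaulay duration = Σ(t·PV) / P = 193,267.0415 / 25,930.6656 = 7.45322 half-year periods.
In years: 7.45322 / 2 = 3.72661 years.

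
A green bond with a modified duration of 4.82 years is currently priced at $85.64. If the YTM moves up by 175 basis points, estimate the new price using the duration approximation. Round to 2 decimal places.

$78.42

Duration approximation: ΔP/P ≈ -D_mod · Δy = -4.82 × (+0.0175) = -0.084350.
New price ≈ 85.64 × (1 - 0.084350) = 78.416266.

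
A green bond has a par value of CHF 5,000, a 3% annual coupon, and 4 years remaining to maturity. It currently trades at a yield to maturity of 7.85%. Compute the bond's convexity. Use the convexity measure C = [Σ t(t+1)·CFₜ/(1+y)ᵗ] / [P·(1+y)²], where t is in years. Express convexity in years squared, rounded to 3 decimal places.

16.115

With y = 0.0785:
  t   CF        PV=CF/(1+0.0785)^t    t·PV        t(t+1)·PV
  1       150.00       139.0821       139.0821         278.1641
  2       150.00       128.9588       257.9176         773.7528
  3       150.00       119.5724       358.7171       1,434.8684
  4     5,150.00     3,806.5070    15,226.0279      76,130.1397
  Σ                  4,194.1202    15,981.7447      78,616.9250
P = 4,194.1202.
Convexity = Σ t(t+1)·PV / [P·(1+y)²] = 78,616.9250 / (4,194.1202 × 1.163162) = 16.11517.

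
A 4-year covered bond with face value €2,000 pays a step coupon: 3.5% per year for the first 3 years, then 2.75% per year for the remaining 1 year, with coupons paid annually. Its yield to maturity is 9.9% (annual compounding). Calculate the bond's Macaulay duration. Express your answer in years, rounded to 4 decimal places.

3.7728 years

Periodic yield y = 0.099. Discount each cash flow and weight by its year:
  t   CF        PV=CF/(1+0.099)^t    t·PV
  1        70.00        63.6943        63.6943
  2        70.00        57.9566       115.9131
  3        70.00        52.7357       158.2072
  4     2,055.00     1,408.7082     5,634.8330
  Σ                  1,583.0948     5,972.6476
Price P = Σ PV = 1,583.0948.
Macaulay duration = Σ(t·PV) / P = 5,972.6476 / 1,583.0948 = 3.77277 years.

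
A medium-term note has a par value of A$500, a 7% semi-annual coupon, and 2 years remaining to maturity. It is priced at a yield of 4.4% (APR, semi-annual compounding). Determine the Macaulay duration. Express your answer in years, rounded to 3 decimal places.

Periodic yield y = 0.022. Discount each cash flow and weight by its period:
  t   CF        PV=CF/(1+0.022)^t    t·PV
  1        17.50        17.1233        17.1233
  2        17.50        16.7547        33.5094
  3        17.50        16.3940        49.1820
  4       517.50       474.3586     1,897.4344
  Σ                    524.6306     1,997.2491
Price P = Σ PV = 524.6306.
Macaulay duration = Σ(t·PV) / P = 1,997.2491 / 524.6306 = 3.80696 half-year periods.
In years: 3.80696 / 2 = 1.90348 years.

1.903 years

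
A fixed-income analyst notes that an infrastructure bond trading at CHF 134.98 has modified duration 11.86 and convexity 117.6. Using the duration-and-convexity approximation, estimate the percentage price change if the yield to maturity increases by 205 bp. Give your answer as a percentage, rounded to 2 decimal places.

Duration effect: -D_mod·Δy = -11.86 × (+0.0205) = -0.243130
Convexity effect: ½·C·(Δy)² = 0.5 × 117.6 × (0.0205)² = +0.0247107
ΔP/P ≈ -0.243130 + 0.0247107 = -0.2184193
= -21.84193%.

-21.84%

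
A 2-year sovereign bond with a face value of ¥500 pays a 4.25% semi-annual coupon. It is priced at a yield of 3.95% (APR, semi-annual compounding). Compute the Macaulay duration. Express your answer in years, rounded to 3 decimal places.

Periodic yield y = 0.01975. Discount each cash flow and weight by its period:
  t   CF        PV=CF/(1+0.01975)^t    t·PV
  1       10.625        10.4192        10.4192
  2       10.625        10.2174        20.4349
  3       10.625        10.0195        30.0586
  4      510.625       472.2013     1,888.8054
  Σ                    502.8575     1,949.7181
Price P = Σ PV = 502.8575.
Macaulay duration = Σ(t·PV) / P = 1,949.7181 / 502.8575 = 3.87728 half-year periods.
In years: 3.87728 / 2 = 1.93864 years.

1.939 years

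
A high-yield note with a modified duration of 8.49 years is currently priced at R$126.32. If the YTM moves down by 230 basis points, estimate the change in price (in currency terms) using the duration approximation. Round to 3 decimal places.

+R$24.667

Duration approximation: ΔP/P ≈ -D_mod · Δy = -8.49 × (-0.023) = +0.195270.
ΔP ≈ 126.32 × (+0.195270) = +24.6665064.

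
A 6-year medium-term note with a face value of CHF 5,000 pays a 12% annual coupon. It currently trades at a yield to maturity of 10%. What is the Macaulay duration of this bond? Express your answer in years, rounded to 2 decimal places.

Periodic yield y = 0.1. Discount each cash flow and weight by its year:
  t   CF        PV=CF/(1+0.1)^t    t·PV
  1       600.00       545.4545       545.4545
  2       600.00       495.8678       991.7355
  3       600.00       450.7889     1,352.3666
  4       600.00       409.8081     1,639.2323
  5       600.00       372.5528     1,862.7640
  6     5,600.00     3,161.0540    18,966.3240
  Σ                  5,435.5261    25,357.8770
Price P = Σ PV = 5,435.5261.
Macaulay duration = Σ(t·PV) / P = 25,357.8770 / 5,435.5261 = 4.66521 years.

4.67 years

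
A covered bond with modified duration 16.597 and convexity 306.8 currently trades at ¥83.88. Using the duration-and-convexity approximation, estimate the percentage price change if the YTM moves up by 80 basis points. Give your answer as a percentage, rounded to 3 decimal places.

-12.296%

Duration effect: -D_mod·Δy = -16.597 × (+0.008) = -0.132776
Convexity effect: ½·C·(Δy)² = 0.5 × 306.8 × (0.008)² = +0.0098176
ΔP/P ≈ -0.132776 + 0.0098176 = -0.1229584
= -12.29584%.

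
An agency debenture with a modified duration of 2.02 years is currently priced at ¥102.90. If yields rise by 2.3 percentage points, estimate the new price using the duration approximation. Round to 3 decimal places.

¥98.119

Duration approximation: ΔP/P ≈ -D_mod · Δy = -2.02 × (+0.023) = -0.046460.
New price ≈ 102.90 × (1 - 0.046460) = 98.119266.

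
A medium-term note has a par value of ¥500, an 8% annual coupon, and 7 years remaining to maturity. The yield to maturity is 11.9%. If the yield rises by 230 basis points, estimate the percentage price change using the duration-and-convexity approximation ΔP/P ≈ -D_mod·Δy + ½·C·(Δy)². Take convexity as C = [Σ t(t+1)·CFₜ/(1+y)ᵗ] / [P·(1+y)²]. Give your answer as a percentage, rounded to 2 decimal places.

With y = 0.119:
  t   CF        PV=CF/(1+0.119)^t    t·PV        t(t+1)·PV
  1        40.00        35.7462        35.7462          71.4924
  2        40.00        31.9448        63.8895         191.6686
  3        40.00        28.5476        85.6428         342.5713
  4        40.00        25.5117       102.0469         510.2343
  5        40.00        22.7987       113.9934         683.9602
  6        40.00        20.3741       122.2449         855.7142
  7       540.00       245.8007     1,720.6051      13,764.8404
  Σ                    410.7238     2,244.1687      16,420.4815
P = 410.7238; D_Mac = 5.46394 yrs; D_mod = 4.88287 yrs; C = 31.92830.
Duration effect: -4.88287 × (+0.023) = -0.112306
Convexity effect: 0.5 × 31.92830 × (0.023)² = +0.0084450
ΔP/P ≈ -0.112306 + 0.0084450 = -0.103861 = -10.3861%.

-10.39%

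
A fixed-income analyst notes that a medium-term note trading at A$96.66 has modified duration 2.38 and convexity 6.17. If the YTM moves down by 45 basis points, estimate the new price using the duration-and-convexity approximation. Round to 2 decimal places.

A$97.70

Duration effect: -D_mod·Δy = -2.38 × (-0.0045) = +0.010710
Convexity effect: ½·C·(Δy)² = 0.5 × 6.17 × (-0.0045)² = +0.00006247125
ΔP/P ≈ +0.010710 + 0.00006247125 = +0.01077247125
New price ≈ 96.66 × (1 + 0.01077247125) = 97.701267071025.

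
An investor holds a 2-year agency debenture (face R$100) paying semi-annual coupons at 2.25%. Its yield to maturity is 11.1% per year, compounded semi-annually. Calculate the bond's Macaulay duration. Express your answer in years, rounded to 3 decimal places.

Periodic yield y = 0.0555. Discount each cash flow and weight by its period:
  t   CF        PV=CF/(1+0.0555)^t    t·PV
  1        1.125         1.0658         1.0658
  2        1.125         1.0098         2.0196
  3        1.125         0.9567         2.8701
  4      101.125        81.4752       325.9009
  Σ                     84.5076       331.8565
Price P = Σ PV = 84.5076.
Macaulay duration = Σ(t·PV) / P = 331.8565 / 84.5076 = 3.92694 half-year periods.
In years: 3.92694 / 2 = 1.96347 years.

1.963 years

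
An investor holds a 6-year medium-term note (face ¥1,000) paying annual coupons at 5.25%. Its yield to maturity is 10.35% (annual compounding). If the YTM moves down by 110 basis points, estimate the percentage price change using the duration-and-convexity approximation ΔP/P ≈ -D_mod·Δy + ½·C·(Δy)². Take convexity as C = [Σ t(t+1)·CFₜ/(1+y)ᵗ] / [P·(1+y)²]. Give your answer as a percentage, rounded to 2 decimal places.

+5.35%

With y = 0.1035:
  t   CF        PV=CF/(1+0.1035)^t    t·PV        t(t+1)·PV
  1        52.50        47.5759        47.5759          95.1518
  2        52.50        43.1136        86.2273         258.6818
  3        52.50        39.0699       117.2097         468.8388
  4        52.50        35.4054       141.6217         708.1087
  5        52.50        32.0847       160.4234         962.5402
  6     1,052.50       582.8920     3,497.3519      24,481.4631
  Σ                    780.1415     4,050.4098      26,974.7844
P = 780.1415; D_Mac = 5.19189 yrs; D_mod = 4.70493 yrs; C = 28.39487.
Duration effect: -4.70493 × (-0.011) = +0.051754
Convexity effect: 0.5 × 28.39487 × (-0.011)² = +0.0017179
ΔP/P ≈ +0.051754 + 0.0017179 = +0.053472 = +5.3472%.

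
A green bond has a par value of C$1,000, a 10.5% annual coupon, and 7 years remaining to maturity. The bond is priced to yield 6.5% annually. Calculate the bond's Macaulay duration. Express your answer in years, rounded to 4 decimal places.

Periodic yield y = 0.065. Discount each cash flow and weight by its year:
  t   CF        PV=CF/(1+0.065)^t    t·PV
  1       105.00        98.5915        98.5915
  2       105.00        92.5742       185.1484
  3       105.00        86.9242       260.7725
  4       105.00        81.6189       326.4757
  5       105.00        76.6375       383.1874
  6       105.00        71.9601       431.7605
  7     1,105.00       711.0744     4,977.5206
  Σ                  1,219.3808     6,663.4567
Price P = Σ PV = 1,219.3808.
Macaulay duration = Σ(t·PV) / P = 6,663.4567 / 1,219.3808 = 5.46462 years.

5.4646 years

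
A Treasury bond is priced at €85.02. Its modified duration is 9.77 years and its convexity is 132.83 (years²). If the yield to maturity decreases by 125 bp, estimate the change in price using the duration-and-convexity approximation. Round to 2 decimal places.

Duration effect: -D_mod·Δy = -9.77 × (-0.0125) = +0.122125
Convexity effect: ½·C·(Δy)² = 0.5 × 132.83 × (-0.0125)² = +0.01037734375
ΔP/P ≈ +0.122125 + 0.01037734375 = +0.13250234375
ΔP ≈ 85.02 × (+0.13250234375) = +11.265349265625.

+€11.27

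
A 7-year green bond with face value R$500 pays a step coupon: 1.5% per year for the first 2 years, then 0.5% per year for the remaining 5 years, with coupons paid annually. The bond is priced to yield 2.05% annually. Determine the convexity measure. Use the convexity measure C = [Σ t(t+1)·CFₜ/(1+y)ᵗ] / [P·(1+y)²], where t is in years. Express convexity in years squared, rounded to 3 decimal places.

51.614

With y = 0.0205:
  t   CF        PV=CF/(1+0.0205)^t    t·PV        t(t+1)·PV
  1         7.50         7.3493         7.3493          14.6987
  2         7.50         7.2017        14.4034          43.2102
  3         2.50         2.3523         7.0570          28.2281
  4         2.50         2.3051         9.2204          46.1018
  5         2.50         2.2588        11.2939          67.7636
  6         2.50         2.2134        13.2805          92.9632
  7       502.50       435.9584     3,051.7085      24,413.6677
  Σ                    459.6390     3,114.3130      24,706.6334
P = 459.6390.
Convexity = Σ t(t+1)·PV / [P·(1+y)²] = 24,706.6334 / (459.6390 × 1.041420) = 51.61437.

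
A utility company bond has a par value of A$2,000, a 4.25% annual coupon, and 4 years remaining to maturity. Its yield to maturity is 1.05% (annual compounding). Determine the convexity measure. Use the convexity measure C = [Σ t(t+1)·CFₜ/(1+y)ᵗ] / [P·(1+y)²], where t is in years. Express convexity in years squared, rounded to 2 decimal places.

With y = 0.0105:
  t   CF        PV=CF/(1+0.0105)^t    t·PV        t(t+1)·PV
  1        85.00        84.1168        84.1168         168.2335
  2        85.00        83.2427       166.4855         499.4564
  3        85.00        82.3778       247.1333         988.5331
  4     2,085.00     1,999.6813     7,998.7252      39,993.6262
  Σ                  2,249.4186     8,496.4607      41,649.8492
P = 2,249.4186.
Convexity = Σ t(t+1)·PV / [P·(1+y)²] = 41,649.8492 / (2,249.4186 × 1.021110) = 18.13304.

18.13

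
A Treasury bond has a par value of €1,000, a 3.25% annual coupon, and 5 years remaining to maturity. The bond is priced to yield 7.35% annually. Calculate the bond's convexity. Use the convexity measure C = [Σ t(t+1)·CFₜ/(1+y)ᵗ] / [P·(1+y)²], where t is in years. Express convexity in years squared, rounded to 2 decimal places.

With y = 0.0735:
  t   CF        PV=CF/(1+0.0735)^t    t·PV        t(t+1)·PV
  1        32.50        30.2748        30.2748          60.5496
  2        32.50        28.2020        56.4039         169.2117
  3        32.50        26.2710        78.8131         315.2524
  4        32.50        24.4723        97.8893         489.4464
  5     1,032.50       724.2355     3,621.1776      21,727.0654
  Σ                    833.4556     3,884.5587      22,761.5256
P = 833.4556.
Convexity = Σ t(t+1)·PV / [P·(1+y)²] = 22,761.5256 / (833.4556 × 1.152402) = 23.69817.

23.70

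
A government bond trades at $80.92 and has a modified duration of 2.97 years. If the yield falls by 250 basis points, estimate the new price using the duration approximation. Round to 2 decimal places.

$86.93

Duration approximation: ΔP/P ≈ -D_mod · Δy = -2.97 × (-0.025) = +0.074250.
New price ≈ 80.92 × (1 + 0.074250) = 86.92831.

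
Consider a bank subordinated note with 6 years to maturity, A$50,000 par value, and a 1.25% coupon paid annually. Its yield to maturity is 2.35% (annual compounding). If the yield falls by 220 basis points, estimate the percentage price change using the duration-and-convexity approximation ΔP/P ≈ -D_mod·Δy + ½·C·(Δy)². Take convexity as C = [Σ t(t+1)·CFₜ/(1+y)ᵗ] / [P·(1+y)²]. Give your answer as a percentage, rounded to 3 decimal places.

+13.420%

With y = 0.0235:
  t   CF        PV=CF/(1+0.0235)^t    t·PV        t(t+1)·PV
  1       625.00       610.6497       610.6497       1,221.2995
  2       625.00       596.6290     1,193.2579       3,579.7737
  3       625.00       582.9301     1,748.7903       6,995.1611
  4       625.00       569.5458     2,278.1831      11,390.9154
  5       625.00       556.4688     2,782.3438      16,694.0626
  6    50,625.00    44,039.0513   264,234.3075   1,849,640.1525
  Σ                 46,955.2745   272,847.5323   1,889,521.3647
P = 46,955.2745; D_Mac = 5.81080 yrs; D_mod = 5.67738 yrs; C = 38.41419.
Duration effect: -5.67738 × (-0.022) = +0.124902
Convexity effect: 0.5 × 38.41419 × (-0.022)² = +0.0092962
ΔP/P ≈ +0.124902 + 0.0092962 = +0.134199 = +13.4199%.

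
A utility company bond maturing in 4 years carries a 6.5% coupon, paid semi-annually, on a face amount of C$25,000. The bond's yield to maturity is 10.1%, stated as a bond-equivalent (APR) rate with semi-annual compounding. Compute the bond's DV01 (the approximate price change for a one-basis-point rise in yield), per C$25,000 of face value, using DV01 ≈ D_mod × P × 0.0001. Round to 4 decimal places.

Periodic yield y = 0.0505.
  t   CF        PV=CF/(1+0.0505)^t    t·PV
  1       812.50       773.4412       773.4412
  2       812.50       736.2601     1,472.5202
  3       812.50       700.8663     2,102.5990
  4       812.50       667.1740     2,668.6962
  5       812.50       635.1014     3,175.5071
  6       812.50       604.5706     3,627.4236
  7       812.50       575.5075     4,028.5524
  8    25,812.50    17,404.5026   139,236.0204
  Σ                 22,097.4237   157,084.7601
P = 22,097.4237; D_Mac = 7.10874 half-year periods = 3.55437 yrs; D_mod = 3.38350 yrs.
DV01 ≈ 3.38350 × 22,097.4237 × 0.0001 = 7.476666.

C$7.4767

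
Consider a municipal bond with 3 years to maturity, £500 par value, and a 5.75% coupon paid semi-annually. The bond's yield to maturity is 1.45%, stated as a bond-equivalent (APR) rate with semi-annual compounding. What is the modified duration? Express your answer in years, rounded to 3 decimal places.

Periodic yield y = 0.00725. First find Macaulay duration:
  t   CF        PV=CF/(1+0.00725)^t    t·PV
  1       14.375        14.2715        14.2715
  2       14.375        14.1688        28.3376
  3       14.375        14.0668        42.2005
  4       14.375        13.9656        55.8623
  5       14.375        13.8651        69.3253
  6      514.375       492.5567     2,955.3400
  Σ                    562.8944     3,165.3371
P = 562.8944; Macaulay duration = 3,165.3371 / 562.8944 = 5.62332 half-year periods = 2.81166 years.
Modified duration = D_Mac / (1 + y) = 2.81166 / 1.00725 = 2.79142 years.

2.791 years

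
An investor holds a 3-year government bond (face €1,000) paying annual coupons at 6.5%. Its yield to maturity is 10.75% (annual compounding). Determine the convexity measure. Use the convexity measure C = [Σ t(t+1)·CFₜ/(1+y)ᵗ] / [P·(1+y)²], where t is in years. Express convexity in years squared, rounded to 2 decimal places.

With y = 0.1075:
  t   CF        PV=CF/(1+0.1075)^t    t·PV        t(t+1)·PV
  1        65.00        58.6907        58.6907         117.3815
  2        65.00        52.9939       105.9878         317.9634
  3     1,065.00       784.0042     2,352.0127       9,408.0507
  Σ                    895.6889     2,516.6912       9,843.3956
P = 895.6889.
Convexity = Σ t(t+1)·PV / [P·(1+y)²] = 9,843.3956 / (895.6889 × 1.226556) = 8.95984.

8.96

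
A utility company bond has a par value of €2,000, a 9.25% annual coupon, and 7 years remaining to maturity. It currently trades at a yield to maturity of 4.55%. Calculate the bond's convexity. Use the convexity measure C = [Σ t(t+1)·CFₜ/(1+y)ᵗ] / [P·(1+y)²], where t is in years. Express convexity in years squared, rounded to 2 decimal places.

38.13

With y = 0.0455:
  t   CF        PV=CF/(1+0.0455)^t    t·PV        t(t+1)·PV
  1       185.00       176.9488       176.9488         353.8977
  2       185.00       169.2480       338.4961       1,015.4883
  3       185.00       161.8824       485.6472       1,942.5887
  4       185.00       154.8373       619.3492       3,096.7459
  5       185.00       148.0988       740.4940       4,442.9640
  6       185.00       141.6536       849.9214       5,949.4497
  7     2,185.00     1,600.2328    11,201.6299      89,613.0395
  Σ                  2,552.9018    14,412.4866     106,414.1738
P = 2,552.9018.
Convexity = Σ t(t+1)·PV / [P·(1+y)²] = 106,414.1738 / (2,552.9018 × 1.093070) = 38.13443.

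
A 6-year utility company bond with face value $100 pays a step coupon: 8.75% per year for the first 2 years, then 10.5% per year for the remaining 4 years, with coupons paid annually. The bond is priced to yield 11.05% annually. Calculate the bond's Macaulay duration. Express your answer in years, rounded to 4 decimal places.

Periodic yield y = 0.1105. Discount each cash flow and weight by its year:
  t   CF        PV=CF/(1+0.1105)^t    t·PV
  1         8.75         7.8793         7.8793
  2         8.75         7.0953        14.1906
  3        10.50         7.6671        23.0014
  4        10.50         6.9042        27.6169
  5        10.50         6.2172        31.0861
  6       110.50        58.9184       353.5104
  Σ                     94.6816       457.2848
Price P = Σ PV = 94.6816.
Macaulay duration = Σ(t·PV) / P = 457.2848 / 94.6816 = 4.82971 years.

4.8297 years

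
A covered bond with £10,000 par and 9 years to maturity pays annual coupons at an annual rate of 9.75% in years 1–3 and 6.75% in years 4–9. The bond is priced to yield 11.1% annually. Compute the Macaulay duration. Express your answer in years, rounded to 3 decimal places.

6.283 years

Periodic yield y = 0.111. Discount each cash flow and weight by its year:
  t   CF        PV=CF/(1+0.111)^t    t·PV
  1       975.00       877.5878       877.5878
  2       975.00       789.9080     1,579.8159
  3       975.00       710.9883     2,132.9648
  4       675.00       443.0447     1,772.1788
  5       675.00       398.7801     1,993.9005
  6       675.00       358.9380     2,153.6279
  7       675.00       323.0765     2,261.5355
  8       675.00       290.7979     2,326.3834
  9    10,675.00     4,139.4377    37,254.9395
  Σ                  8,332.5589    52,352.9341
Price P = Σ PV = 8,332.5589.
Macaulay duration = Σ(t·PV) / P = 52,352.9341 / 8,332.5589 = 6.28294 years.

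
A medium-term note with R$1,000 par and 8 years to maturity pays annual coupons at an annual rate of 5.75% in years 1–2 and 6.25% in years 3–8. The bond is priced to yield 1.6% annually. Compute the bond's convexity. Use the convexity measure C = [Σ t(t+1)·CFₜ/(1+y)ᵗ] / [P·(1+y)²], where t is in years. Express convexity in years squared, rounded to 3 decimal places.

55.773

With y = 0.016:
  t   CF        PV=CF/(1+0.016)^t    t·PV        t(t+1)·PV
  1        57.50        56.5945        56.5945         113.1890
  2        57.50        55.7032       111.4065         334.2194
  3        62.50        59.5935       178.7805         715.1220
  4        62.50        58.6550       234.6201       1,173.1004
  5        62.50        57.7313       288.6566       1,731.9396
  6        62.50        56.8222       340.9330       2,386.5309
  7        62.50        55.9273       391.4913       3,131.9303
  8     1,062.50       935.7919     7,486.3351      67,377.0158
  Σ                  1,336.8189     9,088.8175      76,963.0473
P = 1,336.8189.
Convexity = Σ t(t+1)·PV / [P·(1+y)²] = 76,963.0473 / (1,336.8189 × 1.032256) = 55.77277.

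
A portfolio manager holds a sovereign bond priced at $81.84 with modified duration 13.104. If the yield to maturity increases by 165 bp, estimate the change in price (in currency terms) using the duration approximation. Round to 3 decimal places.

-$17.695

Duration approximation: ΔP/P ≈ -D_mod · Δy = -13.104 × (+0.0165) = -0.216216.
ΔP ≈ 81.84 × (-0.216216) = -17.69511744.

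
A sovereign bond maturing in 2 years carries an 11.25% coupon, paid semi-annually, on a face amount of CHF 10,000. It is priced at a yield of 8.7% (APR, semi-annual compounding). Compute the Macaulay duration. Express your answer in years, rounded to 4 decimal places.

1.8496 years

Periodic yield y = 0.0435. Discount each cash flow and weight by its period:
  t   CF        PV=CF/(1+0.0435)^t    t·PV
  1       562.50       539.0513       539.0513
  2       562.50       516.5800     1,033.1601
  3       562.50       495.0456     1,485.1367
  4    10,562.50     8,908.3425    35,633.3702
  Σ                 10,459.0194    38,690.7182
Price P = Σ PV = 10,459.0194.
Macaulay duration = Σ(t·PV) / P = 38,690.7182 / 10,459.0194 = 3.69927 half-year periods.
In years: 3.69927 / 2 = 1.84963 years.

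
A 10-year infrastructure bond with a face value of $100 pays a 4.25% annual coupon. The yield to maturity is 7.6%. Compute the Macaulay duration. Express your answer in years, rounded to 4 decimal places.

8.0797 years

Periodic yield y = 0.076. Discount each cash flow and weight by its year:
  t   CF        PV=CF/(1+0.076)^t    t·PV
  1         4.25         3.9498         3.9498
  2         4.25         3.6708         7.3417
  3         4.25         3.4116        10.2347
  4         4.25         3.1706        12.6824
  5         4.25         2.9466        14.7332
  6         4.25         2.7385        16.4311
  7         4.25         2.5451        17.8156
  8         4.25         2.3653        18.9226
  9         4.25         2.1983        19.7843
  10      104.25        50.1133       501.1334
  Σ                     77.1100       623.0287
Price P = Σ PV = 77.1100.
Macaulay duration = Σ(t·PV) / P = 623.0287 / 77.1100 = 8.07974 years.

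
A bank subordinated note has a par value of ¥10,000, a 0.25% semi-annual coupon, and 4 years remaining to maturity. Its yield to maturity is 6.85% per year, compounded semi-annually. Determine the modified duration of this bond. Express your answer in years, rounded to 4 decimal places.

3.8477 years

Periodic yield y = 0.03425. First find Macaulay duration:
  t   CF        PV=CF/(1+0.03425)^t    t·PV
  1        12.50        12.0861        12.0861
  2        12.50        11.6858        23.3716
  3        12.50        11.2988        33.8965
  4        12.50        10.9247        43.6986
  5        12.50        10.5629        52.8144
  6        12.50        10.2131        61.2785
  7        12.50         9.8749        69.1241
  8    10,012.50     7,647.8312    61,182.6494
  Σ                  7,724.4774    61,478.9192
P = 7,724.4774; Macaulay duration = 61,478.9192 / 7,724.4774 = 7.95897 half-year periods = 3.97949 years.
Modified duration = D_Mac / (1 + y) = 3.97949 / 1.03425 = 3.84770 years.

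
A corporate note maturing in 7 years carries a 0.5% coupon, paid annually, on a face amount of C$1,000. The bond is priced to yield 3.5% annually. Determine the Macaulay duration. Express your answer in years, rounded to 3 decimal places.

Periodic yield y = 0.035. Discount each cash flow and weight by its year:
  t   CF        PV=CF/(1+0.035)^t    t·PV
  1         5.00         4.8309         4.8309
  2         5.00         4.6676         9.3351
  3         5.00         4.5097        13.5291
  4         5.00         4.3572        17.4288
  5         5.00         4.2099        21.0493
  6         5.00         4.0675        24.4050
  7     1,005.00       789.9209     5,529.4464
  Σ                    816.5637     5,620.0248
Price P = Σ PV = 816.5637.
Macaulay duration = Σ(t·PV) / P = 5,620.0248 / 816.5637 = 6.88253 years.

6.883 years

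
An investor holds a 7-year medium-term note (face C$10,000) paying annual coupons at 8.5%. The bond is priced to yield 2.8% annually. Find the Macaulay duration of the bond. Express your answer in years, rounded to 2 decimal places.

Periodic yield y = 0.028. Discount each cash flow and weight by its year:
  t   CF        PV=CF/(1+0.028)^t    t·PV
  1       850.00       826.8482       826.8482
  2       850.00       804.3271     1,608.6542
  3       850.00       782.4193     2,347.2580
  4       850.00       761.1083     3,044.4333
  5       850.00       740.3777     3,701.8887
  6       850.00       720.2118     4,321.2709
  7    10,850.00     8,942.8910    62,600.2367
  Σ                 13,578.1835    78,450.5900
Price P = Σ PV = 13,578.1835.
Macaulay duration = Σ(t·PV) / P = 78,450.5900 / 13,578.1835 = 5.77769 years.

5.78 years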